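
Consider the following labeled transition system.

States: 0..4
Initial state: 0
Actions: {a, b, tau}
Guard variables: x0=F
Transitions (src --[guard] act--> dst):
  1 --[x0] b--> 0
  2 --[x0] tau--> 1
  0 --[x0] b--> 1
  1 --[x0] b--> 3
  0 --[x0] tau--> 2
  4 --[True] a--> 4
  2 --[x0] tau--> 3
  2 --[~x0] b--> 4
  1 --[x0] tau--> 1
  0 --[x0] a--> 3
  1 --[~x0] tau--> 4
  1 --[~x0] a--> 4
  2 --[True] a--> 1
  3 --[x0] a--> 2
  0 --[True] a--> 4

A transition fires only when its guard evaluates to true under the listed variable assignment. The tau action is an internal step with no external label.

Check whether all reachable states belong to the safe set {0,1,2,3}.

Answer: INVARIANT VIOLATED at state 4

Working:
Allowed set {0,1,2,3}
R = {0,4}
  0: safe
  4: VIOLATES
counterexample path to 4: a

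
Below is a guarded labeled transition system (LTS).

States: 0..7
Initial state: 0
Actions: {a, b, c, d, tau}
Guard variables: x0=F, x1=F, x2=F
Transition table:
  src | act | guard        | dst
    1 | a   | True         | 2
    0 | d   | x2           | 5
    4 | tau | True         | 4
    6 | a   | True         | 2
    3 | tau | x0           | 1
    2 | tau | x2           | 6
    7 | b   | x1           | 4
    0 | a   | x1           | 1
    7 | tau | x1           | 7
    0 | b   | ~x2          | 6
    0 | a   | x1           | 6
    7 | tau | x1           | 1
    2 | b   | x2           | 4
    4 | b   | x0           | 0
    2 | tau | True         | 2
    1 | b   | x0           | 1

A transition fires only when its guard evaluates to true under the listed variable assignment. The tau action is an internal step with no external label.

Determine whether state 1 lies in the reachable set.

After dropping false guards: 5 live edges.
Layer 0: {0}
Layer 1: {6}  total {0,6}
Layer 2: {2}  total {0,2,6}
Reachable = {0,2,6}

Answer: UNREACHABLE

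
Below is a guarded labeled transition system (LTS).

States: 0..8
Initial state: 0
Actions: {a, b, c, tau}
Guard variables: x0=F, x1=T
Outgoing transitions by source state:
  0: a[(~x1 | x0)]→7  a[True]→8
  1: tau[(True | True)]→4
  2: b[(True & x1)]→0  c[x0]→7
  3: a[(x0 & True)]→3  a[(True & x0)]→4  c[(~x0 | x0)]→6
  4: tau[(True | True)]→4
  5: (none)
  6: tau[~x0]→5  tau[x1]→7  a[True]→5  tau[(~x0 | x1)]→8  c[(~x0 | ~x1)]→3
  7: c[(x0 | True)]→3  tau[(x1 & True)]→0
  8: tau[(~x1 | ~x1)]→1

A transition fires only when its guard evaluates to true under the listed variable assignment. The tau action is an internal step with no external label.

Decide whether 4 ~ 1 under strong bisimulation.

Answer: BISIMILAR

Analysis:
Bisimulation quotient by refinement:
  π0 = {{0,1,2,3,4,5,6,7,8}}
  π1 = {{0},{1,4},{2},{3},{5,8},{6},{7}}
stable after 2 split(s): 7 block(s)
[4]={1,4}  [1]={1,4}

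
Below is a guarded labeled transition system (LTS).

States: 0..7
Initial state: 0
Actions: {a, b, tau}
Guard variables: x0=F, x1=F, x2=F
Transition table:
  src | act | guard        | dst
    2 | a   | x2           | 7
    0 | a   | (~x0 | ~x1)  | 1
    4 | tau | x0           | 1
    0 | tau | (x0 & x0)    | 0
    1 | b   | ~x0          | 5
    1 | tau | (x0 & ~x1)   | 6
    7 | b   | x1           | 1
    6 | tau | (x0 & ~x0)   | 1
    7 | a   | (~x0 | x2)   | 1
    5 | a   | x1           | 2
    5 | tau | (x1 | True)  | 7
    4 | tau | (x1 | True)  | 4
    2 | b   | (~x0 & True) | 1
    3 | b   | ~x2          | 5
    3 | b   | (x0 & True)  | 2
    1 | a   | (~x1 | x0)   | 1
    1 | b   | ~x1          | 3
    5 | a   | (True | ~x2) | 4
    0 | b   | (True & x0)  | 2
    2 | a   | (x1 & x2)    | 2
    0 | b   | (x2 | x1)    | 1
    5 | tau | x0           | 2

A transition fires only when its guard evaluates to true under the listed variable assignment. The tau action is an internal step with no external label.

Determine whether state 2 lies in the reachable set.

10 transition(s) survive guard evaluation.
L0 = {0}
L1 = {1}  total {0,1}
L2 = {3,5}  total {0,1,3,5}
L3 = {4,7}  total {0,1,3,4,5,7}
Reach set: {0,1,3,4,5,7}

Answer: UNREACHABLE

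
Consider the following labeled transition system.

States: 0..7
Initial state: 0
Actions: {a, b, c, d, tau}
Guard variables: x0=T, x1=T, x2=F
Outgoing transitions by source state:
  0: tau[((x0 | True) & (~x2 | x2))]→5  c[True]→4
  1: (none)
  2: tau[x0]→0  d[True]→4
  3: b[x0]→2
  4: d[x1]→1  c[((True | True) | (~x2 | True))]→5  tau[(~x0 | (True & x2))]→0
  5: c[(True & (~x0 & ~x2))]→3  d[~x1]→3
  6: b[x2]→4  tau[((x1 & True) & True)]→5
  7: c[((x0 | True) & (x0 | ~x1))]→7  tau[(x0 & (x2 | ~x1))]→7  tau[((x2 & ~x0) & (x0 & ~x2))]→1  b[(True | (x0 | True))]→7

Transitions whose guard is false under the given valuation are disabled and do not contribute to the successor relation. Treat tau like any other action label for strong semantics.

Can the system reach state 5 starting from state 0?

Answer: REACHABLE

Trace:
10 transition(s) survive guard evaluation.
L0 = {0}
L1 = {4,5}  now seen {0,4,5}
L2 = {1}  now seen {0,1,4,5}
Reachable = {0,1,4,5}
Path to 5: tau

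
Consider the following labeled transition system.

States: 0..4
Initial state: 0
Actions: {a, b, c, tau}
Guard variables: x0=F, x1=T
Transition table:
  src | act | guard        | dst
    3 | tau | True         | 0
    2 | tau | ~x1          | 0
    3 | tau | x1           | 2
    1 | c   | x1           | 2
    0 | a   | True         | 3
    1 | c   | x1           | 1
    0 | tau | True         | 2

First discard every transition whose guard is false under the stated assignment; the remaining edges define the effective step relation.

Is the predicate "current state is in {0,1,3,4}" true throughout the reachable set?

Answer: INVARIANT VIOLATED at state 2

Trace:
Inv-set: {0,1,3,4}
R = {0,2,3}
  0: ✓
  2: outside
  3: ✓
reach 2 via tau — violates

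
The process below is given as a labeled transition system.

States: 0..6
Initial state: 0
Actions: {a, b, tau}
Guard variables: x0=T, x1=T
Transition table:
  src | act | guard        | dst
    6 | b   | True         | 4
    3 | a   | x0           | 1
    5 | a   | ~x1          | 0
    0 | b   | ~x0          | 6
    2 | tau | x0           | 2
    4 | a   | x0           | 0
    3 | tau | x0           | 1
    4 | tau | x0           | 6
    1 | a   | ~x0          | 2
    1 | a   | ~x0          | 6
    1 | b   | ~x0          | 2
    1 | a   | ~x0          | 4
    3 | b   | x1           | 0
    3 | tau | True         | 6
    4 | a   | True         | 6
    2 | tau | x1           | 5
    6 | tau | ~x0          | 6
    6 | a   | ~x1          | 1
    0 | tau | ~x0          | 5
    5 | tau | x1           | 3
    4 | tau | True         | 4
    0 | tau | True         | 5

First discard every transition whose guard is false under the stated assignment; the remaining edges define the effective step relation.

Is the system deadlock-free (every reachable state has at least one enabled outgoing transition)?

Answer: DEADLOCK at state 1

Trace:
Reach set: {0,1,3,4,5,6}
  0: tau→5  [deg 1]
  1: ∅  [deadlock]
  3: a→1  b→0  tau→1  tau→6  [deg 4]
  4: a→0  a→6  tau→4  tau→6  [deg 4]
  5: tau→3  [deg 1]
  6: b→4  [deg 1]
witness 1: tau·tau·a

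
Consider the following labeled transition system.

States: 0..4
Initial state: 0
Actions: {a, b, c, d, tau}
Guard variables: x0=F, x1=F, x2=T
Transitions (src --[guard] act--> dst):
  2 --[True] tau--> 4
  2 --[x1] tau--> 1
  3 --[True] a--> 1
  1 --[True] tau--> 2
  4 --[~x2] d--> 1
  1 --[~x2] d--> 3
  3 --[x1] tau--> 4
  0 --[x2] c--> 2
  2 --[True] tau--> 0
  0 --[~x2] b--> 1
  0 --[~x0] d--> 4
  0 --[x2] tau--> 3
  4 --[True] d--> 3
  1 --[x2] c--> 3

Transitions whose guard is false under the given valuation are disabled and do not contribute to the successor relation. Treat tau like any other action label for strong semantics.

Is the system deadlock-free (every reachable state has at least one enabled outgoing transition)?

Answer: DEADLOCK-FREE

Analysis:
Reach set: {0,1,2,3,4}
  0: c→2  d→4  tau→3  [deg 3]
  1: c→3  tau→2  [deg 2]
  2: tau→0  tau→4  [deg 2]
  3: a→1  [deg 1]
  4: d→3  [deg 1]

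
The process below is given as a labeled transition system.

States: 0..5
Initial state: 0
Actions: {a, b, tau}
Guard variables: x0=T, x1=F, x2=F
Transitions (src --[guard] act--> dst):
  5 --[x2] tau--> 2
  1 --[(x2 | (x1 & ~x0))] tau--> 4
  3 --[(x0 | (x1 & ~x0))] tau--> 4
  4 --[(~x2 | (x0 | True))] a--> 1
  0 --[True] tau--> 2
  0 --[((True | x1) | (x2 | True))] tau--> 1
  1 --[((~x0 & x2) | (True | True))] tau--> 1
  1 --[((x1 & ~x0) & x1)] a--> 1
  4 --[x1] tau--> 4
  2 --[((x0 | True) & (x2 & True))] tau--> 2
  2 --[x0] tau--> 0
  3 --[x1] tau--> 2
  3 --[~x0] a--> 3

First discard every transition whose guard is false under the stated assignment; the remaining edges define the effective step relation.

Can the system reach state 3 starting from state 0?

Answer: UNREACHABLE

Trace:
After dropping false guards: 6 live edges.
Layer 0: {0}
Layer 1: {1,2}  now seen {0,1,2}
Reach set: {0,1,2}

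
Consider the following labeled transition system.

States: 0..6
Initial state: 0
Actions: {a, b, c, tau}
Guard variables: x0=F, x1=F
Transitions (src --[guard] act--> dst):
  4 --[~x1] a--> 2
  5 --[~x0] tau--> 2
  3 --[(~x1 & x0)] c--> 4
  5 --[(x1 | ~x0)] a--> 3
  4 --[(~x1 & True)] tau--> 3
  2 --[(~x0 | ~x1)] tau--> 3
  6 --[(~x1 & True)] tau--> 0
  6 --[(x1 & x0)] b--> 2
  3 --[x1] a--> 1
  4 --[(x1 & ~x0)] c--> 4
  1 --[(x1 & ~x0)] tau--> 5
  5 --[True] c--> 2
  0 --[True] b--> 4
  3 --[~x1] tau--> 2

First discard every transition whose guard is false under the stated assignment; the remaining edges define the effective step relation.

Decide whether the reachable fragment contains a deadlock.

R = {0,2,3,4}
  0: b→4  [1 exit(s)]
  2: tau→3  [1 exit(s)]
  3: tau→2  [1 exit(s)]
  4: a→2  tau→3  [2 exit(s)]

Answer: DEADLOCK-FREE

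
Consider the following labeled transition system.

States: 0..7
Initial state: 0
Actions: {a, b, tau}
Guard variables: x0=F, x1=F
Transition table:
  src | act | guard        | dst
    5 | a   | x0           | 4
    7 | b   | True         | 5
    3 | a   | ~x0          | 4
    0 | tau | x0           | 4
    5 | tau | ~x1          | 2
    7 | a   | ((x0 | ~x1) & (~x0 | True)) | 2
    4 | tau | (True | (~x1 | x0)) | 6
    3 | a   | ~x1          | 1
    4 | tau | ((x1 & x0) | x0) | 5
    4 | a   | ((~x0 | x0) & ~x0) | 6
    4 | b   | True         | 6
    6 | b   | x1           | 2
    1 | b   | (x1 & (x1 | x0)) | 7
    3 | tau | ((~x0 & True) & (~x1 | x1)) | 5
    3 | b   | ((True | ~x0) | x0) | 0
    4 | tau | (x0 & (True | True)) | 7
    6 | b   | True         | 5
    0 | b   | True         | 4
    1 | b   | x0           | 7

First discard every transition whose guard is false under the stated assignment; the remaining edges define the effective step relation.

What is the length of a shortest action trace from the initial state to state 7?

Breadth-first toward 7:
  depth 0: {0}
  depth 1: {4}
  depth 2: {6}
  depth 3: {5}
  depth 4: {2}
7 never appears.

Answer: UNREACHABLE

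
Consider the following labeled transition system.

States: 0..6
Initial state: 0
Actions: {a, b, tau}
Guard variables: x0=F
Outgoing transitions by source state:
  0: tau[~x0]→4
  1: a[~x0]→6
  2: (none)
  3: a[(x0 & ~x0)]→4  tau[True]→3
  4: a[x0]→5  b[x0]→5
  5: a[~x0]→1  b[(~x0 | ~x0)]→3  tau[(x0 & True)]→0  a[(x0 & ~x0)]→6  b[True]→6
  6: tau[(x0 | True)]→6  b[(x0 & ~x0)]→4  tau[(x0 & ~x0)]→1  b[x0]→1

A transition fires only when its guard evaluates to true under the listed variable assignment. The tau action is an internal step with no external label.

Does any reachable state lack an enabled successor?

Answer: DEADLOCK at state 4

Trace:
R = {0,4}
  0: tau→4  [1 out]
  4: ∅  [no exit]
Path to 4: tau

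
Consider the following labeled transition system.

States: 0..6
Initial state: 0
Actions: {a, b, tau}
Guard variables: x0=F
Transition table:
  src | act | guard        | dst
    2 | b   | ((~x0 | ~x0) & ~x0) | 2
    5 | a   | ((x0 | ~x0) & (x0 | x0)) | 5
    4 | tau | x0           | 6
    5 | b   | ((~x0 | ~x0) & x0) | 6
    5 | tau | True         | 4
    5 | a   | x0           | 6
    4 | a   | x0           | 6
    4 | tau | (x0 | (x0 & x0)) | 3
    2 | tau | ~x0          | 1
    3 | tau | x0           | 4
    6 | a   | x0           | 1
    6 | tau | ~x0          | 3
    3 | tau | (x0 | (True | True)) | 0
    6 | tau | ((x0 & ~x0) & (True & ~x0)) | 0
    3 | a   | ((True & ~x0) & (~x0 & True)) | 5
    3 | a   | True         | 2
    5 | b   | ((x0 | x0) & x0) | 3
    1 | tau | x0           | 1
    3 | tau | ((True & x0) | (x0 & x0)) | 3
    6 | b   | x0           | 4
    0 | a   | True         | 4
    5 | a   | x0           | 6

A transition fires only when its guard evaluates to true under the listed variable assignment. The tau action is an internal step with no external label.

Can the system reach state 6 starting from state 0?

After dropping false guards: 8 live edges.
depth 0: {0}
depth 1: {4}  now seen {0,4}
Reach set: {0,4}

Answer: UNREACHABLE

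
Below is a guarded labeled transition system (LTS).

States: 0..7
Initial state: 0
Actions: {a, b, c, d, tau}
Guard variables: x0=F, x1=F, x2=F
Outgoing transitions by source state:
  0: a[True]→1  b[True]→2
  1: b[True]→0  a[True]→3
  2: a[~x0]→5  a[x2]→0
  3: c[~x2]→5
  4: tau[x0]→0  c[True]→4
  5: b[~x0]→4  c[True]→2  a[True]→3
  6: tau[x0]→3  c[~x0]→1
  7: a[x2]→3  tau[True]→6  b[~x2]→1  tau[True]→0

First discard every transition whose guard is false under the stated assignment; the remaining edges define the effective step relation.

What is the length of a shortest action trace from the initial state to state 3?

Answer: 2

Trace:
BFS to 3:
  depth 0: {0}
  depth 1: {1,2}
  depth 2: {3,5}
3 enters at depth 2; path a·a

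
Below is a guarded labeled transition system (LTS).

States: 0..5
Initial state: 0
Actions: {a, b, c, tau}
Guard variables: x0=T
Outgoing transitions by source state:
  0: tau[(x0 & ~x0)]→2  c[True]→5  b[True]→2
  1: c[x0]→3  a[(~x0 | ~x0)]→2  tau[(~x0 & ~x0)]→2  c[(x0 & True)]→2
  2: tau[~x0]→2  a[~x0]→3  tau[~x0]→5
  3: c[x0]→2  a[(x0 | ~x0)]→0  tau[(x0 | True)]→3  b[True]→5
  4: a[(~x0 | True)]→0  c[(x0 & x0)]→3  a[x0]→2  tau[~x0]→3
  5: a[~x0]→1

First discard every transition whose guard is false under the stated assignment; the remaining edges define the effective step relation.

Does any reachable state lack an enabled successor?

Reachable = {0,2,5}
  0: b→2  c→5  [2 exit(s)]
  2: ∅  [no exit]
  5: ∅  [no exit]
Path to 2: b

Answer: DEADLOCK at state 2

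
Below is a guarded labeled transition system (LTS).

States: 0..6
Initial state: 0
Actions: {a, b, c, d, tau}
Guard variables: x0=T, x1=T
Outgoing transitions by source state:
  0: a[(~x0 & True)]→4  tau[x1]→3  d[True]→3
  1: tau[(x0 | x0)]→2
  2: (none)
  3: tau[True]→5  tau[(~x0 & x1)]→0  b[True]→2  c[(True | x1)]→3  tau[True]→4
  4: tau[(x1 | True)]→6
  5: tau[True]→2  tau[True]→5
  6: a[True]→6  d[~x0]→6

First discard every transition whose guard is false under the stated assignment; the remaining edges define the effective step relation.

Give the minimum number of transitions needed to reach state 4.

BFS to 4:
  L0 = {0}
  L1 = {3}
  L2 = {2,4,5}
depth(4)=2, e.g. d·tau

Answer: 2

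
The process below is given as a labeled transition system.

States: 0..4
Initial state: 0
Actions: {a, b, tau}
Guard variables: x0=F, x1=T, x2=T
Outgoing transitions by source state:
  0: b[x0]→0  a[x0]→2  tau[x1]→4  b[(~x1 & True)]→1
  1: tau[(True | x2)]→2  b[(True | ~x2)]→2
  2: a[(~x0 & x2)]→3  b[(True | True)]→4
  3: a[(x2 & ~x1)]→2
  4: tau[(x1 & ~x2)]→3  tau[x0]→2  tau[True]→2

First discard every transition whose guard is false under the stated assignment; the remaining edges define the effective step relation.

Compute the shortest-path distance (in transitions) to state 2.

Answer: 2

Working:
Layered search for 2:
  L0 = {0}
  L1 = {4}
  L2 = {2}
first hit 2 at d=2 via tau·tau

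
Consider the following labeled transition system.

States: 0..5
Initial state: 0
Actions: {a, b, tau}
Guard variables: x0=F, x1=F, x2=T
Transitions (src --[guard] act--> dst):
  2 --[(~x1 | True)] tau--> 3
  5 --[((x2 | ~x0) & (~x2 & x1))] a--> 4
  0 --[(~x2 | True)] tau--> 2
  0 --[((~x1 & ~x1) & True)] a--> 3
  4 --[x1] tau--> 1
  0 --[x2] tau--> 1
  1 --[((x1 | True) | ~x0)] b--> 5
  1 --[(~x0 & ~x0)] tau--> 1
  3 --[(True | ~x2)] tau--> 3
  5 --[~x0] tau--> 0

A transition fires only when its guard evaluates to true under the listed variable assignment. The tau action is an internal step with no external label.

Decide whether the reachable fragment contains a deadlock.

Answer: DEADLOCK-FREE

Working:
R = {0,1,2,3,5}
  0: a→3  tau→1  tau→2  [3 exit(s)]
  1: b→5  tau→1  [2 exit(s)]
  2: tau→3  [1 exit(s)]
  3: tau→3  [1 exit(s)]
  5: tau→0  [1 exit(s)]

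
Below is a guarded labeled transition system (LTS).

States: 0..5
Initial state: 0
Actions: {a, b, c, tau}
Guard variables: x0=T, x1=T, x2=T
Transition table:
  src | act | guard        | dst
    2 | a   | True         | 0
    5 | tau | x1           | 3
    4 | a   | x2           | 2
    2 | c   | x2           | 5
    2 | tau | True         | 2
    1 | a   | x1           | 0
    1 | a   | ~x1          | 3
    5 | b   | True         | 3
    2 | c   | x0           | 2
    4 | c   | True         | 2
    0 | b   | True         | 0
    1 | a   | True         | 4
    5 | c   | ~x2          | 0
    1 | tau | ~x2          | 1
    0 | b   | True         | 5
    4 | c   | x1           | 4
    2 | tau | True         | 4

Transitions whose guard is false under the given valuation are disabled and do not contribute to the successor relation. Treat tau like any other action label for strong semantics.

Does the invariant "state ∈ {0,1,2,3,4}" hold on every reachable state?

Answer: INVARIANT VIOLATED at state 5

Trace:
Safe = {0,1,2,3,4}
Reachable = {0,3,5}
  0: ok
  3: ok
  5: ✗ unsafe
counterexample path to 5: b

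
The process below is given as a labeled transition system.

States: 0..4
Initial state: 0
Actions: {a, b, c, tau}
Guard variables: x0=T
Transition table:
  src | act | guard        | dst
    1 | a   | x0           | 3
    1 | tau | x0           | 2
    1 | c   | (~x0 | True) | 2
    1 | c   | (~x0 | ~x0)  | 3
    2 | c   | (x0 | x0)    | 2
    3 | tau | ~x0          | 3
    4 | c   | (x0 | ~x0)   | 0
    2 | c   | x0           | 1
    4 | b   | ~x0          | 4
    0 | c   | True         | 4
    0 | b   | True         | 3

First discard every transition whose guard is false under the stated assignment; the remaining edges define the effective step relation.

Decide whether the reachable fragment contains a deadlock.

R = {0,3,4}
  0: b→3  c→4  [deg 2]
  3: ∅  [no exit]
  4: c→0  [deg 1]
witness 3: b

Answer: DEADLOCK at state 3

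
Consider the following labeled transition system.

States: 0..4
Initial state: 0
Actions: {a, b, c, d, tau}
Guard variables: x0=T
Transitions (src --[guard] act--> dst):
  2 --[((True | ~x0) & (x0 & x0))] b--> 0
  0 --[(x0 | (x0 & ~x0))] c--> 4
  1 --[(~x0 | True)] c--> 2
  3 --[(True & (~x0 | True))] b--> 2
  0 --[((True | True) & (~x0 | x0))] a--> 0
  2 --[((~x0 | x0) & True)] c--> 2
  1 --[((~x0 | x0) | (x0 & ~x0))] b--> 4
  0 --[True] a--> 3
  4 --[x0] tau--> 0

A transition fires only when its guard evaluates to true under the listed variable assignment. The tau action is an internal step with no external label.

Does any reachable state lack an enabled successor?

Reach set: {0,2,3,4}
  0: a→0  a→3  c→4  [deg 3]
  2: b→0  c→2  [deg 2]
  3: b→2  [deg 1]
  4: tau→0  [deg 1]

Answer: DEADLOCK-FREE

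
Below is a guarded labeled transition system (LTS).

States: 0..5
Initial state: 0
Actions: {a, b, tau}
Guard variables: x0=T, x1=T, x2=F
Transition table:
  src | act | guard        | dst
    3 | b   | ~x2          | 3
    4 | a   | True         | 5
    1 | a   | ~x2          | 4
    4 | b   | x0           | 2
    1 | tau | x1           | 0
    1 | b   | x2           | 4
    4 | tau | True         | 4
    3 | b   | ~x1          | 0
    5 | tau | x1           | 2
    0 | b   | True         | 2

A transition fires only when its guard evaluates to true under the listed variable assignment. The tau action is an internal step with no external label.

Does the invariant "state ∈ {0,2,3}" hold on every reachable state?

Answer: INVARIANT HOLDS

Trace:
Safe = {0,2,3}
Reach set: {0,2}
  0: safe
  2: safe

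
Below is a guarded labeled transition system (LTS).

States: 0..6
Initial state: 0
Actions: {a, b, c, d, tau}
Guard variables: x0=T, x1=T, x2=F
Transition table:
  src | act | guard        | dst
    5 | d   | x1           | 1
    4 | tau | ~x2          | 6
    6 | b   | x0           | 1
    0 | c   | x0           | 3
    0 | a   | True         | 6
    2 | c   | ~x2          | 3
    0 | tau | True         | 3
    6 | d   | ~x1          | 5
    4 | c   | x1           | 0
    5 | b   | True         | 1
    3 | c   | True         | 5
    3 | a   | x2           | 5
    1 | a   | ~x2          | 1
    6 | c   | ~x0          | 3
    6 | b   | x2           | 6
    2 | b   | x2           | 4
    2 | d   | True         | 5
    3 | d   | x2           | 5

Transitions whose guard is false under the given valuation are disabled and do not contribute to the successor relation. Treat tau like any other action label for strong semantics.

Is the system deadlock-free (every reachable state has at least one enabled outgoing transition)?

Answer: DEADLOCK-FREE

Analysis:
R = {0,1,3,5,6}
  0: a→6  c→3  tau→3  [3 exit(s)]
  1: a→1  [1 exit(s)]
  3: c→5  [1 exit(s)]
  5: b→1  d→1  [2 exit(s)]
  6: b→1  [1 exit(s)]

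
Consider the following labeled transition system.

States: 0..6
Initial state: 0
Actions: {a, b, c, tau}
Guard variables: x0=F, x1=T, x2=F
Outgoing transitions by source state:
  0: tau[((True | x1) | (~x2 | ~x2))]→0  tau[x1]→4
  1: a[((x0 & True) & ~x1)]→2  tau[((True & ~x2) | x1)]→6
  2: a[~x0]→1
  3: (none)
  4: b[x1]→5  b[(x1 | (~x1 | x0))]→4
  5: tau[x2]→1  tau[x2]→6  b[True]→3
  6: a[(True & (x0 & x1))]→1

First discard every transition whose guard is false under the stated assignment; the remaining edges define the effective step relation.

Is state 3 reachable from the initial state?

7 transition(s) survive guard evaluation.
depth 0: {0}
depth 1: {4}  cumulative {0,4}
depth 2: {5}  cumulative {0,4,5}
depth 3: {3}  cumulative {0,3,4,5}
Reachable = {0,3,4,5}
witness 3: tau·b·b

Answer: REACHABLE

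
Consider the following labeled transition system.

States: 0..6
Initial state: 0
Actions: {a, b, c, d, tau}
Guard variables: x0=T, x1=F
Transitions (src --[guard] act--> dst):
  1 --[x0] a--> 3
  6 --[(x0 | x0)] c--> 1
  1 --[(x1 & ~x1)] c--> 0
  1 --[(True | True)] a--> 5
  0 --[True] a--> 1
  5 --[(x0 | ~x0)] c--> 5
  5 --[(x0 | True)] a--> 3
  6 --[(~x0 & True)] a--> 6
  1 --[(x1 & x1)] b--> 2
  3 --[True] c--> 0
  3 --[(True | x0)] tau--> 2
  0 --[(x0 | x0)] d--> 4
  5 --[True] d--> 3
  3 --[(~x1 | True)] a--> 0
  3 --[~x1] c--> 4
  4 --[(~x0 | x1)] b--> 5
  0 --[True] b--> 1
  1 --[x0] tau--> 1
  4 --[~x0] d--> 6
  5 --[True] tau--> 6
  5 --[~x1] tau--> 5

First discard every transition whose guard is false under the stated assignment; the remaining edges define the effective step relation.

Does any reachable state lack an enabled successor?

Answer: DEADLOCK at state 2

Analysis:
R = {0,1,2,3,4,5,6}
  0: a→1  b→1  d→4  [3 out]
  1: a→3  a→5  tau→1  [3 out]
  2: ∅  [no exit]
  3: a→0  c→0  c→4  tau→2  [4 out]
  4: ∅  [no exit]
  5: a→3  c→5  d→3  tau→5  tau→6  [5 out]
  6: c→1  [1 out]
trace reaching 2: a·a·tau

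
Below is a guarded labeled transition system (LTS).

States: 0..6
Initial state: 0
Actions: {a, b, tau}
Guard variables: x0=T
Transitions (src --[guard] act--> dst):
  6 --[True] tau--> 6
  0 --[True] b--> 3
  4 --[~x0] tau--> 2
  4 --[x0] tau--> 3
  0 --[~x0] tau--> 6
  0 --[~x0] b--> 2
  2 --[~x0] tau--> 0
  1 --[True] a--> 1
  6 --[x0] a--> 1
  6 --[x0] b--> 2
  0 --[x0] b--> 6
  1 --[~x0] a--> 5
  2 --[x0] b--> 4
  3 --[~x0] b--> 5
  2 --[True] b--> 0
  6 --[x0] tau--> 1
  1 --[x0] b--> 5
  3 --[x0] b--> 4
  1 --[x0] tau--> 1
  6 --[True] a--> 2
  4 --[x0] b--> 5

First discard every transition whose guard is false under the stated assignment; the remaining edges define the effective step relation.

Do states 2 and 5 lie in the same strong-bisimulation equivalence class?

Answer: NOT BISIMILAR

Analysis:
Compute ~ classes (split until stable):
  P[0] = {{0,1,2,3,4,5,6}}
  P[1] = {{0,2,3},{1,6},{4},{5}}
  P[2] = {{0},{1},{2},{3},{4},{5},{6}}
7 equivalence class(es) (converged in 3)
2∈{2}, 5∈{5}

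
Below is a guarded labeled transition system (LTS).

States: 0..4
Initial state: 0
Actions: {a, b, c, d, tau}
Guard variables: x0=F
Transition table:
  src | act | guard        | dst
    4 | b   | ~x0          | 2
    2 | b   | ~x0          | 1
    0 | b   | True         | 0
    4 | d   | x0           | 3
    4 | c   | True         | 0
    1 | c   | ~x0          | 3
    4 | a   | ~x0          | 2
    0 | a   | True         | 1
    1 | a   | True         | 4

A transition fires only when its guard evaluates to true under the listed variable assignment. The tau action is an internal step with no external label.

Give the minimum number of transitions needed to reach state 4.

Answer: 2

Analysis:
Breadth-first toward 4:
  Layer 0: {0}
  Layer 1: {1}
  Layer 2: {3,4}
first hit 4 at d=2 via a·a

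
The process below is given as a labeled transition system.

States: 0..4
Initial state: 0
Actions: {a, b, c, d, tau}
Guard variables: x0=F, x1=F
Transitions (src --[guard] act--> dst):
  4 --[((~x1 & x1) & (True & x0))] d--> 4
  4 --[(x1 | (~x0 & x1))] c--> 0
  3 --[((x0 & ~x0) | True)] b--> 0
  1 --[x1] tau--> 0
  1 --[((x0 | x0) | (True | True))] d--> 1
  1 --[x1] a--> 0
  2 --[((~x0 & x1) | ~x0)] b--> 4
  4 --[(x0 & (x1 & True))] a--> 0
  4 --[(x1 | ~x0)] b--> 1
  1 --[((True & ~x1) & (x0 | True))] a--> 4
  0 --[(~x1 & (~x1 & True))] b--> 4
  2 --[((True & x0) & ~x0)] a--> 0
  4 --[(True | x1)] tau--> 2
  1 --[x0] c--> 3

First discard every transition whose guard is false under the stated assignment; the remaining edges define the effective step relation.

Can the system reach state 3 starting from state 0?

Answer: UNREACHABLE

Working:
Guard filter leaves 7 enabled edge(s).
Layer 0: {0}
Layer 1: {4}  now seen {0,4}
Layer 2: {1,2}  now seen {0,1,2,4}
R = {0,1,2,4}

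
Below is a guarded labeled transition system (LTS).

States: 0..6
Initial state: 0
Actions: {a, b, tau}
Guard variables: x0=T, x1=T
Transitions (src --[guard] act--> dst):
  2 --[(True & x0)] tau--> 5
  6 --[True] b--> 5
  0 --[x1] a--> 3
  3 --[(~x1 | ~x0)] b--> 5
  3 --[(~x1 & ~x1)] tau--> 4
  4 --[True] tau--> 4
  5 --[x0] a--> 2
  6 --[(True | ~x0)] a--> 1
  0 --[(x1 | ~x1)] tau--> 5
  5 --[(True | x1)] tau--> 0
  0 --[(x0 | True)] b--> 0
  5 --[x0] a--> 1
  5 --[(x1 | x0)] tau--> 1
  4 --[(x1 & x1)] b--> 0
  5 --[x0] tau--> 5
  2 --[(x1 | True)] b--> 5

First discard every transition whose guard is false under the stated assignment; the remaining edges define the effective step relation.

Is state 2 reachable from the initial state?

14 transition(s) survive guard evaluation.
L0 = {0}
L1 = {3,5}  cumulative {0,3,5}
L2 = {1,2}  cumulative {0,1,2,3,5}
R = {0,1,2,3,5}
witness 2: tau·a

Answer: REACHABLE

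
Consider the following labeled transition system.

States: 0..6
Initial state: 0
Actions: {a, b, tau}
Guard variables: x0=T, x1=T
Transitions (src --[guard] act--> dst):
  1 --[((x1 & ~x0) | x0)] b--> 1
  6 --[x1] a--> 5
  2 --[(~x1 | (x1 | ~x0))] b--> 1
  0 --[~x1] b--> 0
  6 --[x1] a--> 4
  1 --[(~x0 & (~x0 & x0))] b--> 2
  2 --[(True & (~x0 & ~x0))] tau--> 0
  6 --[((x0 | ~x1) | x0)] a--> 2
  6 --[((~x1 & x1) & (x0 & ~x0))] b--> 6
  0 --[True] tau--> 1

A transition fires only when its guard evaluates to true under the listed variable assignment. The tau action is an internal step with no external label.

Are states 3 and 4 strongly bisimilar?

Answer: BISIMILAR

Working:
Bisimulation quotient by refinement:
  π0 = {{0,1,2,3,4,5,6}}
  π1 = {{0},{1,2},{3,4,5},{6}}
4 equivalence class(es) (converged in 2)
class of 3: {3,4,5}; class of 4: {3,4,5}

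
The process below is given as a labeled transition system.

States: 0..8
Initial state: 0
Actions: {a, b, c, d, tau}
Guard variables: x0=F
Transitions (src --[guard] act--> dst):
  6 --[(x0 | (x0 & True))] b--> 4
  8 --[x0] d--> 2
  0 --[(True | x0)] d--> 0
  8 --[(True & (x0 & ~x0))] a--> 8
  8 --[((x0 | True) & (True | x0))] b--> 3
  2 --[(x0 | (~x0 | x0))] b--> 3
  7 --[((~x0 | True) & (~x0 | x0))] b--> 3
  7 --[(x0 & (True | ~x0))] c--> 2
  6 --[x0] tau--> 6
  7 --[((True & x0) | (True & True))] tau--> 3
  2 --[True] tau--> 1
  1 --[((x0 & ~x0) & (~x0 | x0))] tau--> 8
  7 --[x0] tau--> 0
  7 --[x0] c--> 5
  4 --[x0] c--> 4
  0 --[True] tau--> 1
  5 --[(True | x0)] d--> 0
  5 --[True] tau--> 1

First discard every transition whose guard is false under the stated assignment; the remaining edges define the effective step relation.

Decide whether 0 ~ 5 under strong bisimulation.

Answer: BISIMILAR

Trace:
Compute ~ classes (split until stable):
  round 0: {{0,1,2,3,4,5,6,7,8}}
  round 1: {{0,5},{1,3,4,6},{2,7},{8}}
stable after 2 split(s): 4 block(s)
[0]={0,5}  [5]={0,5}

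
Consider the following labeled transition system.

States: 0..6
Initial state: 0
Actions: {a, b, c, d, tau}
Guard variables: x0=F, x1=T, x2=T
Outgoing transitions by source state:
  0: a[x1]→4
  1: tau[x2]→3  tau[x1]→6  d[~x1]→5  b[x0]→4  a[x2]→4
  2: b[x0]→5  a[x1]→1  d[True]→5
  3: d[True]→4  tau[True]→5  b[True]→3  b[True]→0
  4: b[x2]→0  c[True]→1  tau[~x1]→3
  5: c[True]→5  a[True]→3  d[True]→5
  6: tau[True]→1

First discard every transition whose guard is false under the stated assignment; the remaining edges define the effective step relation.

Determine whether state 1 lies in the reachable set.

Answer: REACHABLE

Working:
16 transition(s) survive guard evaluation.
Layer 0: {0}
Layer 1: {4}  now seen {0,4}
Layer 2: {1}  now seen {0,1,4}
Layer 3: {3,6}  now seen {0,1,3,4,6}
Layer 4: {5}  now seen {0,1,3,4,5,6}
Reachable = {0,1,3,4,5,6}
Path to 1: a·c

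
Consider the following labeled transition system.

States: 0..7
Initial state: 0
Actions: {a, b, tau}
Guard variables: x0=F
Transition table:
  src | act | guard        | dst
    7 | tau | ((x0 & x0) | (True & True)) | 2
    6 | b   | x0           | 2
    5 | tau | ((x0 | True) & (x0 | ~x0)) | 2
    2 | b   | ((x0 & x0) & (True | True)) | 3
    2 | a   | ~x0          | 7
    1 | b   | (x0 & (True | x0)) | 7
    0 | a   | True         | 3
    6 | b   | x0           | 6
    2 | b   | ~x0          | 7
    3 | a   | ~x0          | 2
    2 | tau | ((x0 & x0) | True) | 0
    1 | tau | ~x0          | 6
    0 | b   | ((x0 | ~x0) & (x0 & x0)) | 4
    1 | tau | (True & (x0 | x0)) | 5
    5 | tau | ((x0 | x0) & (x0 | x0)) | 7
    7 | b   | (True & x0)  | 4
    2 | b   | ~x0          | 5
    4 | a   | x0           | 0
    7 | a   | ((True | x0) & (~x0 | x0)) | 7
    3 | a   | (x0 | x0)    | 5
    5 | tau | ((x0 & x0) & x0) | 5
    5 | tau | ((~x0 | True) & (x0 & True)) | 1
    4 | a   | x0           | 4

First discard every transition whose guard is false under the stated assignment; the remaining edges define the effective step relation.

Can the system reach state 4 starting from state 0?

Answer: UNREACHABLE

Working:
Guard filter leaves 10 enabled edge(s).
Layer 0: {0}
Layer 1: {3}  now seen {0,3}
Layer 2: {2}  now seen {0,2,3}
Layer 3: {5,7}  now seen {0,2,3,5,7}
Reach set: {0,2,3,5,7}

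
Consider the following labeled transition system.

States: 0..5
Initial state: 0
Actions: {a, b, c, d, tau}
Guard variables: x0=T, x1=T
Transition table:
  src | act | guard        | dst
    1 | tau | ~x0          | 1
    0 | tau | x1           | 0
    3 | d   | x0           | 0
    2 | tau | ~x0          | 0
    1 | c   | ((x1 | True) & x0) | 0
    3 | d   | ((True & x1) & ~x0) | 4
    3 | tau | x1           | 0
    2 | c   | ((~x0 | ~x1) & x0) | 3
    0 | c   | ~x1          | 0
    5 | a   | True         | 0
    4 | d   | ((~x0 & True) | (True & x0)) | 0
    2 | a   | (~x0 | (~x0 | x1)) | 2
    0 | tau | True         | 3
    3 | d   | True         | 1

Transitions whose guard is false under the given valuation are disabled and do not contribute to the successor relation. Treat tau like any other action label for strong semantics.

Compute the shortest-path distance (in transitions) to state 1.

Layered search for 1:
  L0 = {0}
  L1 = {3}
  L2 = {1}
1 enters at depth 2; path tau·d

Answer: 2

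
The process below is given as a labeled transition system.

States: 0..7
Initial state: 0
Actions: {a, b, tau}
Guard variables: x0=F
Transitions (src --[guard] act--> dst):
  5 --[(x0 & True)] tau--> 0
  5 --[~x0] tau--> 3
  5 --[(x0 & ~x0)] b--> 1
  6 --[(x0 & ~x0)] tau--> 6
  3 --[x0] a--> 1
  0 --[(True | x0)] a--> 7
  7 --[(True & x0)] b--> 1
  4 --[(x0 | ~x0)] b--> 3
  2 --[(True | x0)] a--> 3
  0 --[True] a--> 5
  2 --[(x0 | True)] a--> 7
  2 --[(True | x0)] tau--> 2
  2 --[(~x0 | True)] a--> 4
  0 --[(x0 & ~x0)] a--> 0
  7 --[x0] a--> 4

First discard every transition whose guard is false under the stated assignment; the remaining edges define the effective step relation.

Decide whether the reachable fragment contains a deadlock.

Answer: DEADLOCK at state 3

Working:
Reach set: {0,3,5,7}
  0: a→5  a→7  [2 out]
  3: ∅  [deadlock]
  5: tau→3  [1 out]
  7: ∅  [deadlock]
Path to 3: a·tau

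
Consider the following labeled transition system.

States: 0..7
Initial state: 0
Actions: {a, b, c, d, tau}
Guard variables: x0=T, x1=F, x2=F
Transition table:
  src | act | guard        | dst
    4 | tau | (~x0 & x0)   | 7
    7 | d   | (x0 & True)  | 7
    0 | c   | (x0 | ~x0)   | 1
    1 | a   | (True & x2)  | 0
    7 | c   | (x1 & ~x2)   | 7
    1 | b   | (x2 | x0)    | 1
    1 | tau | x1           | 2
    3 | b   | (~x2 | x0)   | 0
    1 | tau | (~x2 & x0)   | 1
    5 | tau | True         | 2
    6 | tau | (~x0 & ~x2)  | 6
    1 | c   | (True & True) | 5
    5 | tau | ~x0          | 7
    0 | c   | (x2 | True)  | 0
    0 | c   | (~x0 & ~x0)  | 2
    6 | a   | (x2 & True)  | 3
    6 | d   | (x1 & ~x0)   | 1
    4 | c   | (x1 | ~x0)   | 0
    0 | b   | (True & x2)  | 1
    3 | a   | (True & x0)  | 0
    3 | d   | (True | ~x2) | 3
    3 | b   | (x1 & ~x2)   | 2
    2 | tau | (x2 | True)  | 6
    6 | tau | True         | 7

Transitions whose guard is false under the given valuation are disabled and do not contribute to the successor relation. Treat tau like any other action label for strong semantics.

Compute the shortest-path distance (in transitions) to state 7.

Answer: 5

Analysis:
BFS to 7:
  Layer 0: {0}
  Layer 1: {1}
  Layer 2: {5}
  Layer 3: {2}
  Layer 4: {6}
  Layer 5: {7}
7 enters at depth 5; path c·c·tau·tau·tau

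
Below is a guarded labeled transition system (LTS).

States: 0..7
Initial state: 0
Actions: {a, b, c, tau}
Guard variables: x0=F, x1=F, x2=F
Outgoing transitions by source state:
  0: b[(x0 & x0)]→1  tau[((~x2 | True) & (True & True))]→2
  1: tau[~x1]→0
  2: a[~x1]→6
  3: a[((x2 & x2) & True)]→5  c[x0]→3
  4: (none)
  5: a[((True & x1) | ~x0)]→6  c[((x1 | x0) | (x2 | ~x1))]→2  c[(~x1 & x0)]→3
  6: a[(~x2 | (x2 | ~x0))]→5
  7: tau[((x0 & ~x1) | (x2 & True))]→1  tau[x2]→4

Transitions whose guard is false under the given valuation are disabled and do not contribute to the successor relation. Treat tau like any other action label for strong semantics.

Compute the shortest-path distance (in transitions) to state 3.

Answer: UNREACHABLE

Working:
Breadth-first toward 3:
  Layer 0: {0}
  Layer 1: {2}
  Layer 2: {6}
  Layer 3: {5}
3 never appears.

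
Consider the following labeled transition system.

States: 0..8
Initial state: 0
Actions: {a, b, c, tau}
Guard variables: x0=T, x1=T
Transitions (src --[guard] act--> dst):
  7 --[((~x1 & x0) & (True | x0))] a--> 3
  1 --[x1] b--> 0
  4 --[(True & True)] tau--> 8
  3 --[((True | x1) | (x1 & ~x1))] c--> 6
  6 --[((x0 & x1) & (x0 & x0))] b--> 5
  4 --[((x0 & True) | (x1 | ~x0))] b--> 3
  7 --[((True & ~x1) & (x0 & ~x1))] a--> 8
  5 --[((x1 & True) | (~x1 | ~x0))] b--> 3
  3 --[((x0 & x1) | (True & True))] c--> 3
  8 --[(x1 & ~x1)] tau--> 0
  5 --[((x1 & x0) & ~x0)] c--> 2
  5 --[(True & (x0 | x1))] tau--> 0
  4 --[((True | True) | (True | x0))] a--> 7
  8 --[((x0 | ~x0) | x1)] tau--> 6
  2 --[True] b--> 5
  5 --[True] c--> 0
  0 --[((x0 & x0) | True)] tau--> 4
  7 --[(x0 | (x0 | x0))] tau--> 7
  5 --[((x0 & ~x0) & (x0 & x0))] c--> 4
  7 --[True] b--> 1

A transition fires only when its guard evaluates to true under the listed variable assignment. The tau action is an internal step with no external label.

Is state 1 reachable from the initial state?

15 transition(s) survive guard evaluation.
L0 = {0}
L1 = {4}  cumulative {0,4}
L2 = {3,7,8}  cumulative {0,3,4,7,8}
L3 = {1,6}  cumulative {0,1,3,4,6,7,8}
L4 = {5}  cumulative {0,1,3,4,5,6,7,8}
R = {0,1,3,4,5,6,7,8}
witness 1: tau·a·b

Answer: REACHABLE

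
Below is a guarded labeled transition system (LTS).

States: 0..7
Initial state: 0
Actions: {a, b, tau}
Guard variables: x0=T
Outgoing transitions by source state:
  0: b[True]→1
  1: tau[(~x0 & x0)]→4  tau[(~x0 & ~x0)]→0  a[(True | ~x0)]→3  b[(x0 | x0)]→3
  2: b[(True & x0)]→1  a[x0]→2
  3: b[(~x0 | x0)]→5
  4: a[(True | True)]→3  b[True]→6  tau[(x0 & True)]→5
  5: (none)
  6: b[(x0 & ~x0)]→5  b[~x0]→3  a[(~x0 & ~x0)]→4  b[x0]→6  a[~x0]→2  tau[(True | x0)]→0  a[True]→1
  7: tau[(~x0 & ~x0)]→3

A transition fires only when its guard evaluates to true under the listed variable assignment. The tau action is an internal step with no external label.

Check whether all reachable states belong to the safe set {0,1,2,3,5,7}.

Answer: INVARIANT HOLDS

Trace:
Allowed set {0,1,2,3,5,7}
Reach set: {0,1,3,5}
  0: ok
  1: ok
  3: ok
  5: ok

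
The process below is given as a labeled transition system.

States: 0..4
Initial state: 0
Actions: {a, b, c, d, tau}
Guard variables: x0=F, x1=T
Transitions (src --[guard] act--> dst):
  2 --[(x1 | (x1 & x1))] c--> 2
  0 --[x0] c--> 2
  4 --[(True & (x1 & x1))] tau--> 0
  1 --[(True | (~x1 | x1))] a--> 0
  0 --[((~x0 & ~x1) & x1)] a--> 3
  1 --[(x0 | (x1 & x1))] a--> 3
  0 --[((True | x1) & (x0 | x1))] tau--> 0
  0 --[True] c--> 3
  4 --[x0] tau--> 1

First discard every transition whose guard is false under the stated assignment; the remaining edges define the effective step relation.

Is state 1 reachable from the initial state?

After dropping false guards: 6 live edges.
depth 0: {0}
depth 1: {3}  cumulative {0,3}
R = {0,3}

Answer: UNREACHABLE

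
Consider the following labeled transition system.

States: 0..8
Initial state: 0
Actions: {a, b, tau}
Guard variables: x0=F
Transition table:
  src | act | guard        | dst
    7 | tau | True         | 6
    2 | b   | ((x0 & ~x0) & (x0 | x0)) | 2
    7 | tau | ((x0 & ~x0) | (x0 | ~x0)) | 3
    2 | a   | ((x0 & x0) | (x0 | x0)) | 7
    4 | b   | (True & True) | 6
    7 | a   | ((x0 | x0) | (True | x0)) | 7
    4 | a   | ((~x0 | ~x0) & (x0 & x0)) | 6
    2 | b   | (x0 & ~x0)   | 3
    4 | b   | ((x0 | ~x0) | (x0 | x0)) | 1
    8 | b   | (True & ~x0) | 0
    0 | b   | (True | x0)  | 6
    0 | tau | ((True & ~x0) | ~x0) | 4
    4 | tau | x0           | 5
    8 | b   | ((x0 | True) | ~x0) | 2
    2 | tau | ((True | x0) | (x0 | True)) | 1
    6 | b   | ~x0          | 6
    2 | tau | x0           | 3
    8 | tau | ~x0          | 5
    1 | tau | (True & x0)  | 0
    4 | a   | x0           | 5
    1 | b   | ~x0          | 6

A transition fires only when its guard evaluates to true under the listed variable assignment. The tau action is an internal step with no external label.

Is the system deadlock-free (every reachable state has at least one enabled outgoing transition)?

Answer: DEADLOCK-FREE

Trace:
R = {0,1,4,6}
  0: b→6  tau→4  [2 out]
  1: b→6  [1 out]
  4: b→1  b→6  [2 out]
  6: b→6  [1 out]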